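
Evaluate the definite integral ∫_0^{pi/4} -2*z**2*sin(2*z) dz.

Integrate by parts twice (u = z^2, dv = -2*sin(2*z) dz).
An antiderivative is F(z) = z**2*cos(2*z) - z*sin(2*z) - cos(2*z)/2.
Then F(pi/4) - F(0) = (-pi/4) - (-1/2) = 1/2 - pi/4.

1/2 - pi/4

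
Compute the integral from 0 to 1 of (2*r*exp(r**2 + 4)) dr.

-exp(4) + exp(5)

Let u = r**2 + 4, so du = 2*r dr. When r = 0, u = 4; when r = 1, u = 5.
The integral becomes ∫ exp(u) du from 4 to 5, with antiderivative exp(u).
Back in r: F(r) = exp(r**2 + 4).
Then F(1) - F(0) = (exp(5)) - (exp(4)) = -exp(4) + exp(5).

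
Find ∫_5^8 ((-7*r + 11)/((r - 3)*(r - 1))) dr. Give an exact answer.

-5*log(5) - 2*log(7) + 9*log(2)

Factor the denominator: r**2 - 4*r + 3 = (r - 1)(r - 3).
Partial fractions: (-7*r + 11)/((r - 3)*(r - 1)) = -2/(r - 1) - 5/(r - 3).
An antiderivative is F(r) = -5*log(r - 3) - 2*log(r - 1).
Then F(8) - F(5) = (-5*log(5) - 2*log(7)) - (-9*log(2)) = -5*log(5) - 2*log(7) + 9*log(2).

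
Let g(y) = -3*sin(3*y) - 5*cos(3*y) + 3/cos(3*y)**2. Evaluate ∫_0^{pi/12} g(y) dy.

An antiderivative is F(y) = -5*sin(3*y)/3 + cos(3*y) + tan(3*y).
Then F(pi/12) - F(0) = (1 - sqrt(2)/3) - (1) = -sqrt(2)/3.

-sqrt(2)/3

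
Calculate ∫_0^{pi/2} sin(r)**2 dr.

Use the identity sin^2(r) = (1 - cos(2*r))/2.
An antiderivative is F(r) = r/2 - sin(2*r)/4.
Then F(pi/2) - F(0) = (pi/4) - (0) = pi/4.

pi/4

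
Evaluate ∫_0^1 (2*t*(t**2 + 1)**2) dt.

7/3

Let u = t**2 + 1, so du = 2*t dt. When t = 0, u = 1; when t = 1, u = 2.
The integral becomes ∫ u**2 du from 1 to 2, with antiderivative u**3/3.
Back in t: F(t) = (t**2 + 1)**3/3.
Then F(1) - F(0) = (8/3) - (1/3) = 7/3.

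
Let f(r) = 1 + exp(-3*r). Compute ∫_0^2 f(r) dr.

7/3 - exp(-6)/3

An antiderivative is F(r) = r - exp(-3*r)/3.
Then F(2) - F(0) = (2 - exp(-6)/3) - (-1/3) = 7/3 - exp(-6)/3.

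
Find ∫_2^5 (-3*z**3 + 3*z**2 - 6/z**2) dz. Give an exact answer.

-6831/20

By the power rule, an antiderivative is F(z) = -3*z**4/4 + z**3 + 6/z.
Then F(5) - F(2) = (-6851/20) - (-1) = -6831/20.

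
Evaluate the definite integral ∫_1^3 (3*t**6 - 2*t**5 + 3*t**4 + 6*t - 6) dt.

By the power rule, an antiderivative is F(t) = 3*t**7/7 - t**6/3 + 3*t**5/5 + 3*t**2 - 6*t.
Then F(3) - F(1) = (29718/35) - (-242/105) = 89396/105.

89396/105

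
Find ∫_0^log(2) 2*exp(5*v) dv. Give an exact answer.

Let u = exp(v), so du = exp(v) dv. When v = 0, u = 1; when v = log(2), u = 2.
The integral becomes 2·∫ u**4 du from 1 to 2, with antiderivative 2*u**5/5.
Back in v: F(v) = 2*exp(5*v)/5.
Then F(log(2)) - F(0) = (64/5) - (2/5) = 62/5.

62/5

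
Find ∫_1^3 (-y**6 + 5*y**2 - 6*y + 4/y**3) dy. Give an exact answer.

-18344/63

By the power rule, an antiderivative is F(y) = -y**7/7 + 5*y**3/3 - 3*y**2 - 2/y**2.
Then F(3) - F(1) = (-18563/63) - (-73/21) = -18344/63.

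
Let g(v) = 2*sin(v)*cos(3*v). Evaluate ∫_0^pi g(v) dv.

Use the identity sin(v)cos(3*v) = [sin(4*v) + sin(-2*v)]/2.
An antiderivative is F(v) = cos(2*v)/2 - cos(4*v)/4.
Then F(pi) - F(0) = (1/4) - (1/4) = 0.

0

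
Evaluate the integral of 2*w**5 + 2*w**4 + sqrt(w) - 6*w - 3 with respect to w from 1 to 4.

By the power rule, an antiderivative is F(w) = w**6/3 + 2*w**5/5 + 2*w**(3/2)/3 - 3*w**2 - 3*w.
Then F(4) - F(1) = (25804/15) - (-23/5) = 25873/15.

25873/15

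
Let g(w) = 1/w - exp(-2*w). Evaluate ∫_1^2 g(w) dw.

An antiderivative is F(w) = log(w) + exp(-2*w)/2.
Then F(2) - F(1) = (exp(-4)/2 + log(2)) - (exp(-2)/2) = -exp(-2)/2 + exp(-4)/2 + log(2).

-exp(-2)/2 + exp(-4)/2 + log(2)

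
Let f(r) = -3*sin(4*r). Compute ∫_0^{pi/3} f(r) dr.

-9/8

An antiderivative is F(r) = 3*cos(4*r)/4.
Then F(pi/3) - F(0) = (-3/8) - (3/4) = -9/8.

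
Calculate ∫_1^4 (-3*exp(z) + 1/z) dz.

An antiderivative is F(z) = -3*exp(z) + log(z).
Then F(4) - F(1) = (-3*exp(4) + log(4)) - (-3*exp(1)) = -3*exp(4) + log(4) + 3*exp(1).

-3*exp(4) + log(4) + 3*exp(1)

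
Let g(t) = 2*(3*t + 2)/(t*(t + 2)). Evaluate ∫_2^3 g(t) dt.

Factor the denominator: t**2 + 2*t = (t + 2)t.
Partial fractions: 2*(3*t + 2)/(t*(t + 2)) = 4/(t + 2) + 2/t.
An antiderivative is F(t) = 2*log(t) + 4*log(t + 2).
Then F(3) - F(2) = (2*log(3) + 4*log(5)) - (10*log(2)) = -10*log(2) + 2*log(3) + 4*log(5).

-10*log(2) + 2*log(3) + 4*log(5)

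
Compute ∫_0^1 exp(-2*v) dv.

-(1 - exp(2))*exp(-2)/2

An antiderivative is F(v) = -exp(-2*v)/2.
Then F(1) - F(0) = (-exp(-2)/2) - (-1/2) = -(1 - exp(2))*exp(-2)/2.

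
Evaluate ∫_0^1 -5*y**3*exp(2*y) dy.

Integrate by parts 3 times (u = y^3, dv = -5*exp(2*y) dy).
An antiderivative is F(y) = (-20*y**3 + 30*y**2 - 30*y + 15)*exp(2*y)/8.
Then F(1) - F(0) = (-5*exp(2)/8) - (15/8) = -5*exp(2)/8 - 15/8.

-5*exp(2)/8 - 15/8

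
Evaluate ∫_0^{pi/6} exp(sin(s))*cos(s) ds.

-1 + exp(1/2)

Let u = sin(s), so du = cos(s) ds. When s = 0, u = 0; when s = pi/6, u = 1/2.
The integral becomes ∫ exp(u) du from 0 to 1/2, with antiderivative exp(u).
Back in s: F(s) = exp(sin(s)).
Then F(pi/6) - F(0) = (exp(1/2)) - (1) = -1 + exp(1/2).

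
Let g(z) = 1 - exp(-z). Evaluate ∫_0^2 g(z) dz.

An antiderivative is F(z) = z + exp(-z).
Then F(2) - F(0) = (exp(-2) + 2) - (1) = exp(-2) + 1.

exp(-2) + 1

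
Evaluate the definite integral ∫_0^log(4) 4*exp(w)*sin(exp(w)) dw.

4*cos(1) - 4*cos(4)

Let u = exp(w), so du = exp(w) dw. When w = 0, u = 1; when w = log(4), u = 4.
The integral becomes 4·∫ sin(u) du from 1 to 4, with antiderivative -4*cos(u).
Back in w: F(w) = -4*cos(exp(w)).
Then F(log(4)) - F(0) = (-4*cos(4)) - (-4*cos(1)) = 4*cos(1) - 4*cos(4).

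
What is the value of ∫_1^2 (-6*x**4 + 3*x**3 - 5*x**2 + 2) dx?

By the power rule, an antiderivative is F(x) = -6*x**5/5 + 3*x**4/4 - 5*x**3/3 + 2*x.
Then F(2) - F(1) = (-536/15) - (-7/60) = -2137/60.

-2137/60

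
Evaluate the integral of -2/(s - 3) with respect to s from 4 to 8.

-log(25)

An antiderivative is F(s) = -2*log(s - 3).
Then F(8) - F(4) = (-log(25)) - (0) = -log(25).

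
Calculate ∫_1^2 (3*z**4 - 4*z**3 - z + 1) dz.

31/10

By the power rule, an antiderivative is F(z) = 3*z**5/5 - z**4 - z**2/2 + z.
Then F(2) - F(1) = (16/5) - (1/10) = 31/10.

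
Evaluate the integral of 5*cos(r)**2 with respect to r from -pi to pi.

Use the identity cos^2(r) = (1 + cos(2*r))/2.
An antiderivative is F(r) = 5*r/2 + 5*sin(2*r)/4.
Then F(pi) - F(-pi) = (5*pi/2) - (-5*pi/2) = 5*pi.

5*pi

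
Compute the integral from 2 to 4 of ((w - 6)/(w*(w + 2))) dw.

-7*log(2) + 4*log(3)

Factor the denominator: w**2 + 2*w = (w + 2)w.
Partial fractions: (w - 6)/(w*(w + 2)) = 4/(w + 2) - 3/w.
An antiderivative is F(w) = -3*log(w) + 4*log(w + 2).
Then F(4) - F(2) = (log(81/4)) - (log(32)) = -7*log(2) + 4*log(3).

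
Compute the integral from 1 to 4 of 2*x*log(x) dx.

-15/2 + 32*log(2)

Integrate by parts once (u = ln x, dv = 2*x dx).
An antiderivative is F(x) = x**2*(2*log(x) - 1)/2.
Then F(4) - F(1) = (-8 + 32*log(2)) - (-1/2) = -15/2 + 32*log(2).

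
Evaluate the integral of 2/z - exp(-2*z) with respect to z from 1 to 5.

(-exp(8) + 1 + 4*exp(10)*log(5))*exp(-10)/2

An antiderivative is F(z) = 2*log(z) + exp(-2*z)/2.
Then F(5) - F(1) = (exp(-10)/2 + 2*log(5)) - (exp(-2)/2) = (-exp(8) + 1 + 4*exp(10)*log(5))*exp(-10)/2.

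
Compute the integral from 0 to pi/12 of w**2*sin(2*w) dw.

-1/4 - sqrt(3)*pi**2/576 + pi/48 + sqrt(3)/8

Integrate by parts twice (u = w^2, dv = sin(2*w) dw).
An antiderivative is F(w) = -w**2*cos(2*w)/2 + w*sin(2*w)/2 + cos(2*w)/4.
Then F(pi/12) - F(0) = (-sqrt(3)*pi**2/576 + pi/48 + sqrt(3)/8) - (1/4) = -1/4 - sqrt(3)*pi**2/576 + pi/48 + sqrt(3)/8.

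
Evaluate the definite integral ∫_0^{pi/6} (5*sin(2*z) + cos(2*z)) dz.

sqrt(3)/4 + 5/4

An antiderivative is F(z) = sin(2*z)/2 - 5*cos(2*z)/2.
Then F(pi/6) - F(0) = (-5/4 + sqrt(3)/4) - (-5/2) = sqrt(3)/4 + 5/4.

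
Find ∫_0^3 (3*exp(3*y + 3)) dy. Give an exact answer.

-exp(3) + exp(12)

Let u = 3*y + 3, so du = 3 dy. When y = 0, u = 3; when y = 3, u = 12.
The integral becomes ∫ exp(u) du from 3 to 12, with antiderivative exp(u).
Back in y: F(y) = exp(3*y + 3).
Then F(3) - F(0) = (exp(12)) - (exp(3)) = -exp(3) + exp(12).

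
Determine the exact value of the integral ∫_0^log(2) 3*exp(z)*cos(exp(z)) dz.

-3*sin(1) + 3*sin(2)

Let u = exp(z), so du = exp(z) dz. When z = 0, u = 1; when z = log(2), u = 2.
The integral becomes 3·∫ cos(u) du from 1 to 2, with antiderivative 3*sin(u).
Back in z: F(z) = 3*sin(exp(z)).
Then F(log(2)) - F(0) = (3*sin(2)) - (3*sin(1)) = -3*sin(1) + 3*sin(2).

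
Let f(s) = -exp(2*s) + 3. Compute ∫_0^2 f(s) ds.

13/2 - exp(4)/2

An antiderivative is F(s) = -exp(2*s)/2 + 3*s.
Then F(2) - F(0) = (6 - exp(4)/2) - (-1/2) = 13/2 - exp(4)/2.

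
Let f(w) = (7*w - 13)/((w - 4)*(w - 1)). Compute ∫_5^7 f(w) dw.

Factor the denominator: w**2 - 5*w + 4 = (w - 1)(w - 4).
Partial fractions: (7*w - 13)/((w - 4)*(w - 1)) = 2/(w - 1) + 5/(w - 4).
An antiderivative is F(w) = 5*log(w - 4) + 2*log(w - 1).
Then F(7) - F(5) = (2*log(2) + 7*log(3)) - (log(16)) = -2*log(2) + 7*log(3).

-2*log(2) + 7*log(3)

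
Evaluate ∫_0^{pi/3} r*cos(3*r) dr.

Integrate by parts once (u = r, dv = cos(3*r) dr).
An antiderivative is F(r) = r*sin(3*r)/3 + cos(3*r)/9.
Then F(pi/3) - F(0) = (-1/9) - (1/9) = -2/9.

-2/9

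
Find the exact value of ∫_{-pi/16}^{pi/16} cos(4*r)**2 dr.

1/8 + pi/16

Use the identity cos^2(4*r) = (1 + cos(8*r))/2.
An antiderivative is F(r) = r/2 + sin(8*r)/16.
Then F(pi/16) - F(-pi/16) = (1/16 + pi/32) - (-pi/32 - 1/16) = 1/8 + pi/16.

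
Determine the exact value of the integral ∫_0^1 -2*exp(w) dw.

2 - 2*E

An antiderivative is F(w) = -2*exp(w).
Then F(1) - F(0) = (-2*E) - (-2) = 2 - 2*E.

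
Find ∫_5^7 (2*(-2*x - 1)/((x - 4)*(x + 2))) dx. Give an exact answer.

Factor the denominator: x**2 - 2*x - 8 = (x + 2)(x - 4).
Partial fractions: 2*(-2*x - 1)/((x - 4)*(x + 2)) = -1/(x + 2) - 3/(x - 4).
An antiderivative is F(x) = -3*log(x - 4) - log(x + 2).
Then F(7) - F(5) = (-5*log(3)) - (-log(7)) = -5*log(3) + log(7).

-5*log(3) + log(7)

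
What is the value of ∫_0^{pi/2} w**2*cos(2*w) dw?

-pi/4

Integrate by parts twice (u = w^2, dv = cos(2*w) dw).
An antiderivative is F(w) = w**2*sin(2*w)/2 + w*cos(2*w)/2 - sin(2*w)/4.
Then F(pi/2) - F(0) = (-pi/4) - (0) = -pi/4.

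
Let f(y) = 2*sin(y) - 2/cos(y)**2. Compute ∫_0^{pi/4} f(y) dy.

-sqrt(2)

An antiderivative is F(y) = -2*cos(y) - 2*tan(y).
Then F(pi/4) - F(0) = (-2 - sqrt(2)) - (-2) = -sqrt(2).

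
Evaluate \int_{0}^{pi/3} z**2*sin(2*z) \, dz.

-3/8 + pi**2/36 + sqrt(3)*pi/12

Integrate by parts twice (u = z^2, dv = sin(2*z) dz).
An antiderivative is F(z) = -z**2*cos(2*z)/2 + z*sin(2*z)/2 + cos(2*z)/4.
Then F(pi/3) - F(0) = (-1/8 + pi**2/36 + sqrt(3)*pi/12) - (1/4) = -3/8 + pi**2/36 + sqrt(3)*pi/12.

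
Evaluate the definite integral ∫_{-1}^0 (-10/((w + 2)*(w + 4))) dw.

-5*log(3) + 5*log(2)

Factor the denominator: w**2 + 6*w + 8 = (w + 4)(w + 2).
Partial fractions: -10/((w + 2)*(w + 4)) = 5/(w + 4) - 5/(w + 2).
An antiderivative is F(w) = -5*log(w + 2) + 5*log(w + 4).
Then F(0) - F(-1) = (log(32)) - (5*log(3)) = -5*log(3) + 5*log(2).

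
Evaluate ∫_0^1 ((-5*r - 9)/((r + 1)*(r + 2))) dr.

-log(24)

Factor the denominator: r**2 + 3*r + 2 = (r + 2)(r + 1).
Partial fractions: (-5*r - 9)/((r + 1)*(r + 2)) = -1/(r + 2) - 4/(r + 1).
An antiderivative is F(r) = -4*log(r + 1) - log(r + 2).
Then F(1) - F(0) = (-log(48)) - (-log(2)) = -log(24).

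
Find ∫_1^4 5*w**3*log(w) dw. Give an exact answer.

Integrate by parts once (u = ln w, dv = 5*w**3 dw).
An antiderivative is F(w) = 5*w**4*(4*log(w) - 1)/16.
Then F(4) - F(1) = (-80 + 640*log(2)) - (-5/16) = -1275/16 + 640*log(2).

-1275/16 + 640*log(2)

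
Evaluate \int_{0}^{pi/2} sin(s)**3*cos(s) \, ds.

1/4

Let u = sin(s), so du = cos(s) ds. When s = 0, u = 0; when s = pi/2, u = 1.
The integral becomes ∫ u**3 du from 0 to 1, with antiderivative u**4/4.
Back in s: F(s) = sin(s)**4/4.
Then F(pi/2) - F(0) = (1/4) - (0) = 1/4.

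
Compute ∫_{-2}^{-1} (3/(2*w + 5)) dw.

An antiderivative is F(w) = 3*log(2*w + 5)/2.
Then F(-1) - F(-2) = (3*log(3)/2) - (0) = 3*log(3)/2.

3*log(3)/2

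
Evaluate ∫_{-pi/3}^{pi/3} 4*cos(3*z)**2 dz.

Use the identity cos^2(3*z) = (1 + cos(6*z))/2.
An antiderivative is F(z) = 2*z + sin(6*z)/3.
Then F(pi/3) - F(-pi/3) = (2*pi/3) - (-2*pi/3) = 4*pi/3.

4*pi/3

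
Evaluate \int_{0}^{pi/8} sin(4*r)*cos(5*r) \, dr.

-4/9 + 5*sqrt(sqrt(2) + 2)/18

Use the identity sin(4*r)cos(5*r) = [sin(9*r) + sin(-r)]/2.
An antiderivative is F(r) = cos(r)/2 - cos(9*r)/18.
Then F(pi/8) - F(0) = (5*sqrt(sqrt(2) + 2)/18) - (4/9) = -4/9 + 5*sqrt(sqrt(2) + 2)/18.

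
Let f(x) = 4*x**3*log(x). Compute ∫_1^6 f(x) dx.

Integrate by parts once (u = ln x, dv = 4*x**3 dx).
An antiderivative is F(x) = x**4*(4*log(x) - 1)/4.
Then F(6) - F(1) = (-324 + 1296*log(2) + 1296*log(3)) - (-1/4) = -1295/4 + 1296*log(2) + 1296*log(3).

-1295/4 + 1296*log(2) + 1296*log(3)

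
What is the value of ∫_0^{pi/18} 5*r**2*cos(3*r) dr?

Integrate by parts twice (u = r^2, dv = 5*cos(3*r) dr).
An antiderivative is F(r) = 5*r**2*sin(3*r)/3 + 10*r*cos(3*r)/9 - 10*sin(3*r)/27.
Then F(pi/18) - F(0) = (-5/27 + 5*pi**2/1944 + 5*sqrt(3)*pi/162) - (0) = -5/27 + 5*pi**2/1944 + 5*sqrt(3)*pi/162.

-5/27 + 5*pi**2/1944 + 5*sqrt(3)*pi/162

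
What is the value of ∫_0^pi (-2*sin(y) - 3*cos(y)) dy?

-4

An antiderivative is F(y) = -3*sin(y) + 2*cos(y).
Then F(pi) - F(0) = (-2) - (2) = -4.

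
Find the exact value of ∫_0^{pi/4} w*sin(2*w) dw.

1/4

Integrate by parts once (u = w, dv = sin(2*w) dw).
An antiderivative is F(w) = -w*cos(2*w)/2 + sin(2*w)/4.
Then F(pi/4) - F(0) = (1/4) - (0) = 1/4.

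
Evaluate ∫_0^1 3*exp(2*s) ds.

-3/2 + 3*exp(2)/2

An antiderivative is F(s) = 3*exp(2*s)/2.
Then F(1) - F(0) = (3*exp(2)/2) - (3/2) = -3/2 + 3*exp(2)/2.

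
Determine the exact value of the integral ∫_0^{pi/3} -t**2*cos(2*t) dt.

-sqrt(3)*pi**2/36 + sqrt(3)/8 + pi/12

Integrate by parts twice (u = t^2, dv = -cos(2*t) dt).
An antiderivative is F(t) = -t**2*sin(2*t)/2 - t*cos(2*t)/2 + sin(2*t)/4.
Then F(pi/3) - F(0) = (-sqrt(3)*pi**2/36 + sqrt(3)/8 + pi/12) - (0) = -sqrt(3)*pi**2/36 + sqrt(3)/8 + pi/12.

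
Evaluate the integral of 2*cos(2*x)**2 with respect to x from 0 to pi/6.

sqrt(3)/8 + pi/6

Use the identity cos^2(2*x) = (1 + cos(4*x))/2.
An antiderivative is F(x) = x + sin(4*x)/4.
Then F(pi/6) - F(0) = (sqrt(3)/8 + pi/6) - (0) = sqrt(3)/8 + pi/6.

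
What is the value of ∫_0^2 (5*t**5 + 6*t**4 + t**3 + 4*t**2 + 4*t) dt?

By the power rule, an antiderivative is F(t) = 5*t**6/6 + 6*t**5/5 + t**4/4 + 4*t**3/3 + 2*t**2.
Then F(2) - F(0) = (572/5) - (0) = 572/5.

572/5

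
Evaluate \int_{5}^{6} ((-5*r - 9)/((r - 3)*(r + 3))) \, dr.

-6*log(3) + 7*log(2)

Factor the denominator: r**2 - 9 = (r + 3)(r - 3).
Partial fractions: (-5*r - 9)/((r - 3)*(r + 3)) = -1/(r + 3) - 4/(r - 3).
An antiderivative is F(r) = -4*log(r - 3) - log(r + 3).
Then F(6) - F(5) = (-6*log(3)) - (-7*log(2)) = -6*log(3) + 7*log(2).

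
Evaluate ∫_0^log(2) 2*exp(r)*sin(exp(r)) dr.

-2*cos(2) + 2*cos(1)

Let u = exp(r), so du = exp(r) dr. When r = 0, u = 1; when r = log(2), u = 2.
The integral becomes 2·∫ sin(u) du from 1 to 2, with antiderivative -2*cos(u).
Back in r: F(r) = -2*cos(exp(r)).
Then F(log(2)) - F(0) = (-2*cos(2)) - (-2*cos(1)) = -2*cos(2) + 2*cos(1).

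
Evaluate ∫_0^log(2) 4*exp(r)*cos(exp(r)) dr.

-4*sin(1) + 4*sin(2)

Let u = exp(r), so du = exp(r) dr. When r = 0, u = 1; when r = log(2), u = 2.
The integral becomes 4·∫ cos(u) du from 1 to 2, with antiderivative 4*sin(u).
Back in r: F(r) = 4*sin(exp(r)).
Then F(log(2)) - F(0) = (4*sin(2)) - (4*sin(1)) = -4*sin(1) + 4*sin(2).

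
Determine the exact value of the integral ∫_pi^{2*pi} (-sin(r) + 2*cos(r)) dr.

2

An antiderivative is F(r) = 2*sin(r) + cos(r).
Then F(2*pi) - F(pi) = (1) - (-1) = 2.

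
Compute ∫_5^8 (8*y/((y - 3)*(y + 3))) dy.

Factor the denominator: y**2 - 9 = (y + 3)(y - 3).
Partial fractions: 8*y/((y - 3)*(y + 3)) = 4/(y + 3) + 4/(y - 3).
An antiderivative is F(y) = 4*log(y - 3) + 4*log(y + 3).
Then F(8) - F(5) = (4*log(5) + 4*log(11)) - (16*log(2)) = -16*log(2) + 4*log(5) + 4*log(11).

-16*log(2) + 4*log(5) + 4*log(11)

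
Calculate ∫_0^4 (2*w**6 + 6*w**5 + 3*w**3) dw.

By the power rule, an antiderivative is F(w) = 2*w**7/7 + w**6 + 3*w**4/4.
Then F(4) - F(0) = (62784/7) - (0) = 62784/7.

62784/7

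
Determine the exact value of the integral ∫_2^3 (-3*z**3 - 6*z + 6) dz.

By the power rule, an antiderivative is F(z) = -3*z**4/4 - 3*z**2 + 6*z.
Then F(3) - F(2) = (-279/4) - (-12) = -231/4.

-231/4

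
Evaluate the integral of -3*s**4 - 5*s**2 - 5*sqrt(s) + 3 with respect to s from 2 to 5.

-10209/5 - 50*sqrt(5)/3 + 20*sqrt(2)/3

By the power rule, an antiderivative is F(s) = -3*s**5/5 - 10*s**(3/2)/3 - 5*s**3/3 + 3*s.
Then F(5) - F(2) = (-6205/3 - 50*sqrt(5)/3) - (-398/15 - 20*sqrt(2)/3) = -10209/5 - 50*sqrt(5)/3 + 20*sqrt(2)/3.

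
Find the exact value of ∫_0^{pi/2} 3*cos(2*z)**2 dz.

3*pi/4

Use the identity cos^2(2*z) = (1 + cos(4*z))/2.
An antiderivative is F(z) = 3*z/2 + 3*sin(4*z)/8.
Then F(pi/2) - F(0) = (3*pi/4) - (0) = 3*pi/4.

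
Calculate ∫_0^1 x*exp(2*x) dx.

Integrate by parts once (u = x, dv = exp(2*x) dx).
An antiderivative is F(x) = (2*x - 1)*exp(2*x)/4.
Then F(1) - F(0) = (exp(2)/4) - (-1/4) = 1/4 + exp(2)/4.

1/4 + exp(2)/4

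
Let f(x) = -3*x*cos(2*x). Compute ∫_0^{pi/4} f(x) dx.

Integrate by parts once (u = x, dv = -3*cos(2*x) dx).
An antiderivative is F(x) = -3*x*sin(2*x)/2 - 3*cos(2*x)/4.
Then F(pi/4) - F(0) = (-3*pi/8) - (-3/4) = 3/4 - 3*pi/8.

3/4 - 3*pi/8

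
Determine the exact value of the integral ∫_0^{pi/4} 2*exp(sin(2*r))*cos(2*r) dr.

Let u = sin(2*r), so du = 2*cos(2*r) dr. When r = 0, u = 0; when r = pi/4, u = 1.
The integral becomes ∫ exp(u) du from 0 to 1, with antiderivative exp(u).
Back in r: F(r) = exp(sin(2*r)).
Then F(pi/4) - F(0) = (E) - (1) = -1 + E.

-1 + E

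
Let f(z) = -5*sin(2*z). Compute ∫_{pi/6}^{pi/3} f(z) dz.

-5/2

An antiderivative is F(z) = 5*cos(2*z)/2.
Then F(pi/3) - F(pi/6) = (-5/4) - (5/4) = -5/2.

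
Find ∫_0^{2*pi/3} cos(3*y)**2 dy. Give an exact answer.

Use the identity cos^2(3*y) = (1 + cos(6*y))/2.
An antiderivative is F(y) = y/2 + sin(6*y)/12.
Then F(2*pi/3) - F(0) = (pi/3) - (0) = pi/3.

pi/3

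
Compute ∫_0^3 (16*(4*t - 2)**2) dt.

Let u = 4*t - 2, so du = 4 dt. When t = 0, u = -2; when t = 3, u = 10.
The integral becomes 4·∫ u**2 du from -2 to 10, with antiderivative 4*u**3/3.
Back in t: F(t) = 4*(4*t - 2)**3/3.
Then F(3) - F(0) = (4000/3) - (-32/3) = 1344.

1344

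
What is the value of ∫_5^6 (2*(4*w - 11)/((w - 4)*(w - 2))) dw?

Factor the denominator: w**2 - 6*w + 8 = (w - 2)(w - 4).
Partial fractions: 2*(4*w - 11)/((w - 4)*(w - 2)) = 3/(w - 2) + 5/(w - 4).
An antiderivative is F(w) = 5*log(w - 4) + 3*log(w - 2).
Then F(6) - F(5) = (11*log(2)) - (log(27)) = -3*log(3) + 11*log(2).

-3*log(3) + 11*log(2)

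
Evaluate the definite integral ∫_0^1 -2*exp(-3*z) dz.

An antiderivative is F(z) = 2*exp(-3*z)/3.
Then F(1) - F(0) = (2*exp(-3)/3) - (2/3) = -2/3 + 2*exp(-3)/3.

-2/3 + 2*exp(-3)/3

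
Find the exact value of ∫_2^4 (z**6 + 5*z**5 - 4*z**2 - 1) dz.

117718/21

By the power rule, an antiderivative is F(z) = z**7/7 + 5*z**6/6 - 4*z**3/3 - z.
Then F(4) - F(2) = (39652/7) - (1238/21) = 117718/21.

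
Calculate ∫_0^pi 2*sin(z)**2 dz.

Use the identity sin^2(z) = (1 - cos(2*z))/2.
An antiderivative is F(z) = z - sin(2*z)/2.
Then F(pi) - F(0) = (pi) - (0) = pi.

pi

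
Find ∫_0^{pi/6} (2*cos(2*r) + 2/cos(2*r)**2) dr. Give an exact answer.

3*sqrt(3)/2

An antiderivative is F(r) = sin(2*r) + tan(2*r).
Then F(pi/6) - F(0) = (3*sqrt(3)/2) - (0) = 3*sqrt(3)/2.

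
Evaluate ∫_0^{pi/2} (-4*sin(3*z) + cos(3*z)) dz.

-5/3

An antiderivative is F(z) = sin(3*z)/3 + 4*cos(3*z)/3.
Then F(pi/2) - F(0) = (-1/3) - (4/3) = -5/3.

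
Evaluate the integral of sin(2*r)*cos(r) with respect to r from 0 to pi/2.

Use the identity sin(2*r)cos(r) = [sin(3*r) + sin(r)]/2.
An antiderivative is F(r) = -cos(r)/2 - cos(3*r)/6.
Then F(pi/2) - F(0) = (0) - (-2/3) = 2/3.

2/3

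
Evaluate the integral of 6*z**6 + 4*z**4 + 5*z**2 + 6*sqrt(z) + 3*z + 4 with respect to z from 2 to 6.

By the power rule, an antiderivative is F(z) = 6*z**7/7 + 4*z**5/5 + 4*z**(3/2) + 5*z**3/3 + 3*z**2/2 + 4*z.
Then F(6) - F(2) = (24*sqrt(6) + 8631138/35) - (8*sqrt(2) + 17078/105) = -8*sqrt(2) + 24*sqrt(6) + 25876336/105.

-8*sqrt(2) + 24*sqrt(6) + 25876336/105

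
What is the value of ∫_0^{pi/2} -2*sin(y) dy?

-2

An antiderivative is F(y) = 2*cos(y).
Then F(pi/2) - F(0) = (0) - (2) = -2.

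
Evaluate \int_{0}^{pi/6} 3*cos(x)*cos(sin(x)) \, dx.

Let u = sin(x), so du = cos(x) dx. When x = 0, u = 0; when x = pi/6, u = 1/2.
The integral becomes 3·∫ cos(u) du from 0 to 1/2, with antiderivative 3*sin(u).
Back in x: F(x) = 3*sin(sin(x)).
Then F(pi/6) - F(0) = (3*sin(1/2)) - (0) = 3*sin(1/2).

3*sin(1/2)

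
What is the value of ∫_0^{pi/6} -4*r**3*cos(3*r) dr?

Integrate by parts 3 times (u = r^3, dv = -4*cos(3*r) dr).
An antiderivative is F(r) = -4*r**3*sin(3*r)/3 - 4*r**2*cos(3*r)/3 + 8*r*sin(3*r)/9 + 8*cos(3*r)/27.
Then F(pi/6) - F(0) = (pi*(24 - pi**2)/162) - (8/27) = -8/27 - pi**3/162 + 4*pi/27.

-8/27 - pi**3/162 + 4*pi/27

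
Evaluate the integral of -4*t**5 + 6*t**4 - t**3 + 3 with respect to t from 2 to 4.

-7758/5

By the power rule, an antiderivative is F(t) = -2*t**6/3 + 6*t**5/5 - t**4/4 + 3*t.
Then F(4) - F(2) = (-23308/15) - (-34/15) = -7758/5.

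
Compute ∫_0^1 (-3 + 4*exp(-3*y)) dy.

An antiderivative is F(y) = -3*y - 4*exp(-3*y)/3.
Then F(1) - F(0) = (-3 - 4*exp(-3)/3) - (-4/3) = -5/3 - 4*exp(-3)/3.

-5/3 - 4*exp(-3)/3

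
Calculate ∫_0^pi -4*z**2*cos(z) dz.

Integrate by parts twice (u = z^2, dv = -4*cos(z) dz).
An antiderivative is F(z) = -4*z**2*sin(z) - 8*z*cos(z) + 8*sin(z).
Then F(pi) - F(0) = (8*pi) - (0) = 8*pi.

8*pi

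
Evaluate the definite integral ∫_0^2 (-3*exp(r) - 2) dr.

An antiderivative is F(r) = -2*r - 3*exp(r).
Then F(2) - F(0) = (-3*exp(2) - 4) - (-3) = -3*exp(2) - 1.

-3*exp(2) - 1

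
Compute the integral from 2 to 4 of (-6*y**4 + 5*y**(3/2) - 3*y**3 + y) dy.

-6502/5 - 8*sqrt(2)

By the power rule, an antiderivative is F(y) = 2*y**(5/2) - 6*y**5/5 - 3*y**4/4 + y**2/2.
Then F(4) - F(2) = (-6744/5) - (-242/5 + 8*sqrt(2)) = -6502/5 - 8*sqrt(2).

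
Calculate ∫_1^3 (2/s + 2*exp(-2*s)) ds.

An antiderivative is F(s) = 2*log(s) - exp(-2*s).
Then F(3) - F(1) = (-exp(-6) + 2*log(3)) - (-exp(-2)) = -exp(-6) + exp(-2) + 2*log(3).

-exp(-6) + exp(-2) + 2*log(3)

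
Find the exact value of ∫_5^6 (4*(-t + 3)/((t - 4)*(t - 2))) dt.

log(9/64)

Factor the denominator: t**2 - 6*t + 8 = (t - 2)(t - 4).
Partial fractions: 4*(-t + 3)/((t - 4)*(t - 2)) = -2/(t - 2) - 2/(t - 4).
An antiderivative is F(t) = -2*log(t - 4) - 2*log(t - 2).
Then F(6) - F(5) = (-log(64)) - (-log(9)) = log(9/64).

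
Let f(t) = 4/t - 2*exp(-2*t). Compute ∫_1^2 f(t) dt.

An antiderivative is F(t) = 4*log(t) + exp(-2*t).
Then F(2) - F(1) = (exp(-4) + 4*log(2)) - (exp(-2)) = -exp(-2) + exp(-4) + 4*log(2).

-exp(-2) + exp(-4) + 4*log(2)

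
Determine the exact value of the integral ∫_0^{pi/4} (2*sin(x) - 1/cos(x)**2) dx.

1 - sqrt(2)

An antiderivative is F(x) = -2*cos(x) - tan(x).
Then F(pi/4) - F(0) = (-sqrt(2) - 1) - (-2) = 1 - sqrt(2).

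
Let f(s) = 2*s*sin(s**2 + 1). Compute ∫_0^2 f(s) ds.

-cos(5) + cos(1)

Let u = s**2 + 1, so du = 2*s ds. When s = 0, u = 1; when s = 2, u = 5.
The integral becomes ∫ sin(u) du from 1 to 5, with antiderivative -cos(u).
Back in s: F(s) = -cos(s**2 + 1).
Then F(2) - F(0) = (-cos(5)) - (-cos(1)) = -cos(5) + cos(1).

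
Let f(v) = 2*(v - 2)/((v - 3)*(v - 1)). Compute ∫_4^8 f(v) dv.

log(35/3)

Factor the denominator: v**2 - 4*v + 3 = (v - 1)(v - 3).
Partial fractions: 2*(v - 2)/((v - 3)*(v - 1)) = 1/(v - 1) + 1/(v - 3).
An antiderivative is F(v) = log(v - 3) + log(v - 1).
Then F(8) - F(4) = (log(35)) - (log(3)) = log(35/3).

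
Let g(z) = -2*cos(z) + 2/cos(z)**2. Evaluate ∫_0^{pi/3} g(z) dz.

An antiderivative is F(z) = -2*sin(z) + 2*tan(z).
Then F(pi/3) - F(0) = (sqrt(3)) - (0) = sqrt(3).

sqrt(3)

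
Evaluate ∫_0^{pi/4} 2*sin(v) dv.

2 - sqrt(2)

An antiderivative is F(v) = -2*cos(v).
Then F(pi/4) - F(0) = (-sqrt(2)) - (-2) = 2 - sqrt(2).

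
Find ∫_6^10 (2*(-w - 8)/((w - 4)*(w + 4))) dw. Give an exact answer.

-3*log(3) - log(5) + log(7)

Factor the denominator: w**2 - 16 = (w + 4)(w - 4).
Partial fractions: 2*(-w - 8)/((w - 4)*(w + 4)) = 1/(w + 4) - 3/(w - 4).
An antiderivative is F(w) = -3*log(w - 4) + log(w + 4).
Then F(10) - F(6) = (-3*log(3) - 2*log(2) + log(7)) - (log(5/4)) = -3*log(3) - log(5) + log(7).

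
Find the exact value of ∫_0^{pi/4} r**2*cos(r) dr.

sqrt(2)*(-32 + pi**2 + 8*pi)/32

Integrate by parts twice (u = r^2, dv = cos(r) dr).
An antiderivative is F(r) = r**2*sin(r) + 2*r*cos(r) - 2*sin(r).
Then F(pi/4) - F(0) = (sqrt(2)*(-32 + pi**2 + 8*pi)/32) - (0) = sqrt(2)*(-32 + pi**2 + 8*pi)/32.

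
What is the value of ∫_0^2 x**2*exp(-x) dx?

Integrate by parts twice (u = x^2, dv = exp(-x) dx).
An antiderivative is F(x) = (-x**2 - 2*x - 2)*exp(-x).
Then F(2) - F(0) = (-10*exp(-2)) - (-2) = 2 - 10*exp(-2).

2 - 10*exp(-2)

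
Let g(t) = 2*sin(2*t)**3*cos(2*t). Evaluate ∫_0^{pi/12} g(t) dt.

Let u = sin(2*t), so du = 2*cos(2*t) dt. When t = 0, u = 0; when t = pi/12, u = 1/2.
The integral becomes ∫ u**3 du from 0 to 1/2, with antiderivative u**4/4.
Back in t: F(t) = sin(2*t)**4/4.
Then F(pi/12) - F(0) = (1/64) - (0) = 1/64.

1/64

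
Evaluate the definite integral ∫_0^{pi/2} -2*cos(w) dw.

An antiderivative is F(w) = -2*sin(w).
Then F(pi/2) - F(0) = (-2) - (0) = -2.

-2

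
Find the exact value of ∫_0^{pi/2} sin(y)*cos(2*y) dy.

Use the identity sin(y)cos(2*y) = [sin(3*y) + sin(-y)]/2.
An antiderivative is F(y) = cos(y)/2 - cos(3*y)/6.
Then F(pi/2) - F(0) = (0) - (1/3) = -1/3.

-1/3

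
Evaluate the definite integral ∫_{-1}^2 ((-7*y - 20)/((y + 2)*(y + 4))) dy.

Factor the denominator: y**2 + 6*y + 8 = (y + 4)(y + 2).
Partial fractions: (-7*y - 20)/((y + 2)*(y + 4)) = -4/(y + 4) - 3/(y + 2).
An antiderivative is F(y) = -3*log(y + 2) - 4*log(y + 4).
Then F(2) - F(-1) = (-10*log(2) - 4*log(3)) - (-log(81)) = -10*log(2).

-10*log(2)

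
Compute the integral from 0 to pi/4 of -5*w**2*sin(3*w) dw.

-5*sqrt(2)*pi**2/96 - 5*sqrt(2)*pi/36 + 5*sqrt(2)/27 + 10/27

Integrate by parts twice (u = w^2, dv = -5*sin(3*w) dw).
An antiderivative is F(w) = 5*w**2*cos(3*w)/3 - 10*w*sin(3*w)/9 - 10*cos(3*w)/27.
Then F(pi/4) - F(0) = (5*sqrt(2)*(-9*pi**2 - 24*pi + 32)/864) - (-10/27) = -5*sqrt(2)*pi**2/96 - 5*sqrt(2)*pi/36 + 5*sqrt(2)/27 + 10/27.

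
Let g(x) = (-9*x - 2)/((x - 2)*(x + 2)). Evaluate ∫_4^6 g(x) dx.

-13*log(2) + 4*log(3)

Factor the denominator: x**2 - 4 = (x + 2)(x - 2).
Partial fractions: (-9*x - 2)/((x - 2)*(x + 2)) = -4/(x + 2) - 5/(x - 2).
An antiderivative is F(x) = -5*log(x - 2) - 4*log(x + 2).
Then F(6) - F(4) = (-22*log(2)) - (-9*log(2) - 4*log(3)) = -13*log(2) + 4*log(3).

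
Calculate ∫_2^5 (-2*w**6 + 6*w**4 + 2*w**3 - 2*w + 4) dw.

-1279443/70

By the power rule, an antiderivative is F(w) = -2*w**7/7 + 6*w**5/5 + w**4/2 - w**2 + 4*w.
Then F(5) - F(2) = (-255695/14) - (484/35) = -1279443/70.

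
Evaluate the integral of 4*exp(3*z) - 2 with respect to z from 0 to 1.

An antiderivative is F(z) = 4*exp(3*z)/3 - 2*z.
Then F(1) - F(0) = (-2 + 4*exp(3)/3) - (4/3) = -10/3 + 4*exp(3)/3.

-10/3 + 4*exp(3)/3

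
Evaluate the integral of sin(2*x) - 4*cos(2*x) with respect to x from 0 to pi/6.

1/4 - sqrt(3)

An antiderivative is F(x) = -2*sin(2*x) - cos(2*x)/2.
Then F(pi/6) - F(0) = (-sqrt(3) - 1/4) - (-1/2) = 1/4 - sqrt(3).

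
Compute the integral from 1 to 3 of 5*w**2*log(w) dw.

Integrate by parts once (u = ln w, dv = 5*w**2 dw).
An antiderivative is F(w) = 5*w**3*(3*log(w) - 1)/9.
Then F(3) - F(1) = (-15 + 45*log(3)) - (-5/9) = -130/9 + 45*log(3).

-130/9 + 45*log(3)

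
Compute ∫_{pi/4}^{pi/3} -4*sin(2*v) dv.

-1

An antiderivative is F(v) = 2*cos(2*v).
Then F(pi/3) - F(pi/4) = (-1) - (0) = -1.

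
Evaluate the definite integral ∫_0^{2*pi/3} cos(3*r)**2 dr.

pi/3

Use the identity cos^2(3*r) = (1 + cos(6*r))/2.
An antiderivative is F(r) = r/2 + sin(6*r)/12.
Then F(2*pi/3) - F(0) = (pi/3) - (0) = pi/3.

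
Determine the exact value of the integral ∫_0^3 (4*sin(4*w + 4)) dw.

Let u = 4*w + 4, so du = 4 dw. When w = 0, u = 4; when w = 3, u = 16.
The integral becomes ∫ sin(u) du from 4 to 16, with antiderivative -cos(u).
Back in w: F(w) = -cos(4*w + 4).
Then F(3) - F(0) = (-cos(16)) - (-cos(4)) = cos(4) - cos(16).

cos(4) - cos(16)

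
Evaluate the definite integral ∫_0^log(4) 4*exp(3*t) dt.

Let u = exp(t), so du = exp(t) dt. When t = 0, u = 1; when t = log(4), u = 4.
The integral becomes 4·∫ u**2 du from 1 to 4, with antiderivative 4*u**3/3.
Back in t: F(t) = 4*exp(3*t)/3.
Then F(log(4)) - F(0) = (256/3) - (4/3) = 84.

84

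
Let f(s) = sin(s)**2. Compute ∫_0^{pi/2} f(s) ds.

Use the identity sin^2(s) = (1 - cos(2*s))/2.
An antiderivative is F(s) = s/2 - sin(2*s)/4.
Then F(pi/2) - F(0) = (pi/4) - (0) = pi/4.

pi/4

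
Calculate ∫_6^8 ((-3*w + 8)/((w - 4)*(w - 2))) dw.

Factor the denominator: w**2 - 6*w + 8 = (w - 2)(w - 4).
Partial fractions: (-3*w + 8)/((w - 4)*(w - 2)) = -1/(w - 2) - 2/(w - 4).
An antiderivative is F(w) = -2*log(w - 4) - log(w - 2).
Then F(8) - F(6) = (-log(96)) - (-log(16)) = -log(6).

-log(6)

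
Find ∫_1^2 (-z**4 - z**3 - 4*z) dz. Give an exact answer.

By the power rule, an antiderivative is F(z) = -z**5/5 - z**4/4 - 2*z**2.
Then F(2) - F(1) = (-92/5) - (-49/20) = -319/20.

-319/20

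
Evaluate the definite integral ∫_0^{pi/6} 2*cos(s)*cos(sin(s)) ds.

2*sin(1/2)

Let u = sin(s), so du = cos(s) ds. When s = 0, u = 0; when s = pi/6, u = 1/2.
The integral becomes 2·∫ cos(u) du from 0 to 1/2, with antiderivative 2*sin(u).
Back in s: F(s) = 2*sin(sin(s)).
Then F(pi/6) - F(0) = (2*sin(1/2)) - (0) = 2*sin(1/2).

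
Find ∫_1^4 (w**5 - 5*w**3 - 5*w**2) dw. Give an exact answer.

1035/4

By the power rule, an antiderivative is F(w) = w**6/6 - 5*w**4/4 - 5*w**3/3.
Then F(4) - F(1) = (256) - (-11/4) = 1035/4.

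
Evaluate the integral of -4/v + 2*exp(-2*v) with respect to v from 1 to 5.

An antiderivative is F(v) = -4*log(v) - exp(-2*v).
Then F(5) - F(1) = (-4*log(5) - exp(-10)) - (-exp(-2)) = -4*log(5) - exp(-10) + exp(-2).

-4*log(5) - exp(-10) + exp(-2)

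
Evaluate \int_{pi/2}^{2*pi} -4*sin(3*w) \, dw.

4/3

An antiderivative is F(w) = 4*cos(3*w)/3.
Then F(2*pi) - F(pi/2) = (4/3) - (0) = 4/3.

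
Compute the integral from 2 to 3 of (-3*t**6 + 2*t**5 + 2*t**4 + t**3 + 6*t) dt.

-228947/420

By the power rule, an antiderivative is F(t) = -3*t**7/7 + t**6/3 + 2*t**5/5 + t**4/4 + 3*t**2.
Then F(3) - F(2) = (-76977/140) - (-496/105) = -228947/420.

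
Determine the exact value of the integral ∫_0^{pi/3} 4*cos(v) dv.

2*sqrt(3)

An antiderivative is F(v) = 4*sin(v).
Then F(pi/3) - F(0) = (2*sqrt(3)) - (0) = 2*sqrt(3).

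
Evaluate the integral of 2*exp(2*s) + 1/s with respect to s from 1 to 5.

-exp(2) + log(5) + exp(10)

An antiderivative is F(s) = exp(2*s) + log(s).
Then F(5) - F(1) = (log(5) + exp(10)) - (exp(2)) = -exp(2) + log(5) + exp(10).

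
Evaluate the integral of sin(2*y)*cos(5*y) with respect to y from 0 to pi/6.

Use the identity sin(2*y)cos(5*y) = [sin(7*y) + sin(-3*y)]/2.
An antiderivative is F(y) = cos(3*y)/6 - cos(7*y)/14.
Then F(pi/6) - F(0) = (sqrt(3)/28) - (2/21) = -2/21 + sqrt(3)/28.

-2/21 + sqrt(3)/28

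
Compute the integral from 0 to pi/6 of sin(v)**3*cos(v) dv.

Let u = sin(v), so du = cos(v) dv. When v = 0, u = 0; when v = pi/6, u = 1/2.
The integral becomes ∫ u**3 du from 0 to 1/2, with antiderivative u**4/4.
Back in v: F(v) = sin(v)**4/4.
Then F(pi/6) - F(0) = (1/64) - (0) = 1/64.

1/64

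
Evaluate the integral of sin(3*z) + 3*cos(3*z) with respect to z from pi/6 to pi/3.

An antiderivative is F(z) = sin(3*z) - cos(3*z)/3.
Then F(pi/3) - F(pi/6) = (1/3) - (1) = -2/3.

-2/3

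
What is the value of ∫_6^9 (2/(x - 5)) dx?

An antiderivative is F(x) = 2*log(x - 5).
Then F(9) - F(6) = (log(16)) - (0) = log(16).

log(16)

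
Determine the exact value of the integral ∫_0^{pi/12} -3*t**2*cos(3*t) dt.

sqrt(2)*(-8*pi - pi**2 + 32)/288

Integrate by parts twice (u = t^2, dv = -3*cos(3*t) dt).
An antiderivative is F(t) = -t**2*sin(3*t) - 2*t*cos(3*t)/3 + 2*sin(3*t)/9.
Then F(pi/12) - F(0) = (sqrt(2)*(-8*pi - pi**2 + 32)/288) - (0) = sqrt(2)*(-8*pi - pi**2 + 32)/288.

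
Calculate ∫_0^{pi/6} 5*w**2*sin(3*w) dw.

Integrate by parts twice (u = w^2, dv = 5*sin(3*w) dw).
An antiderivative is F(w) = -5*w**2*cos(3*w)/3 + 10*w*sin(3*w)/9 + 10*cos(3*w)/27.
Then F(pi/6) - F(0) = (5*pi/27) - (10/27) = -10/27 + 5*pi/27.

-10/27 + 5*pi/27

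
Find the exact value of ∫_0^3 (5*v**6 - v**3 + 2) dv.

43341/28

By the power rule, an antiderivative is F(v) = 5*v**7/7 - v**4/4 + 2*v.
Then F(3) - F(0) = (43341/28) - (0) = 43341/28.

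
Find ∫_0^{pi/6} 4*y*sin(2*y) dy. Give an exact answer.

Integrate by parts once (u = y, dv = 4*sin(2*y) dy).
An antiderivative is F(y) = -2*y*cos(2*y) + sin(2*y).
Then F(pi/6) - F(0) = (-pi/6 + sqrt(3)/2) - (0) = -pi/6 + sqrt(3)/2.

-pi/6 + sqrt(3)/2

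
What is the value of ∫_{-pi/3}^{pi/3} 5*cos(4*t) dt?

An antiderivative is F(t) = 5*sin(4*t)/4.
Then F(pi/3) - F(-pi/3) = (-5*sqrt(3)/8) - (5*sqrt(3)/8) = -5*sqrt(3)/4.

-5*sqrt(3)/4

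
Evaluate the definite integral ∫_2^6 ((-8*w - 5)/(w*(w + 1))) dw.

-3*log(7) - 2*log(3)

Factor the denominator: w**2 + w = (w + 1)w.
Partial fractions: (-8*w - 5)/(w*(w + 1)) = -3/(w + 1) - 5/w.
An antiderivative is F(w) = -5*log(w) - 3*log(w + 1).
Then F(6) - F(2) = (-3*log(7) - 5*log(3) - 5*log(2)) - (-5*log(2) - 3*log(3)) = -3*log(7) - 2*log(3).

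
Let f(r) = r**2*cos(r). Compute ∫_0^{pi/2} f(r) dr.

Integrate by parts twice (u = r^2, dv = cos(r) dr).
An antiderivative is F(r) = r**2*sin(r) + 2*r*cos(r) - 2*sin(r).
Then F(pi/2) - F(0) = (-2 + pi**2/4) - (0) = -2 + pi**2/4.

-2 + pi**2/4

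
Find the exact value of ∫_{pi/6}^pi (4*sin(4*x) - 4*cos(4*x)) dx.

An antiderivative is F(x) = -sin(4*x) - cos(4*x).
Then F(pi) - F(pi/6) = (-1) - (1/2 - sqrt(3)/2) = -3/2 + sqrt(3)/2.

-3/2 + sqrt(3)/2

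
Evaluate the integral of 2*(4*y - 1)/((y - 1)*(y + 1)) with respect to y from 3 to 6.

Factor the denominator: y**2 - 1 = (y + 1)(y - 1).
Partial fractions: 2*(4*y - 1)/((y - 1)*(y + 1)) = 5/(y + 1) + 3/(y - 1).
An antiderivative is F(y) = 3*log(y - 1) + 5*log(y + 1).
Then F(6) - F(3) = (3*log(5) + 5*log(7)) - (13*log(2)) = -13*log(2) + 3*log(5) + 5*log(7).

-13*log(2) + 3*log(5) + 5*log(7)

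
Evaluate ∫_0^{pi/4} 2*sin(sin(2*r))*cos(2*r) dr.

1 - cos(1)

Let u = sin(2*r), so du = 2*cos(2*r) dr. When r = 0, u = 0; when r = pi/4, u = 1.
The integral becomes ∫ sin(u) du from 0 to 1, with antiderivative -cos(u).
Back in r: F(r) = -cos(sin(2*r)).
Then F(pi/4) - F(0) = (-cos(1)) - (-1) = 1 - cos(1).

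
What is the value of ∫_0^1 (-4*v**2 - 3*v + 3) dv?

1/6

By the power rule, an antiderivative is F(v) = -4*v**3/3 - 3*v**2/2 + 3*v.
Then F(1) - F(0) = (1/6) - (0) = 1/6.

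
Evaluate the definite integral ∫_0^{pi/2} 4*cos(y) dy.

An antiderivative is F(y) = 4*sin(y).
Then F(pi/2) - F(0) = (4) - (0) = 4.

4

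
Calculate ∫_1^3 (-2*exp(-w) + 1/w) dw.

An antiderivative is F(w) = log(w) + 2*exp(-w).
Then F(3) - F(1) = (2*exp(-3) + log(3)) - (2*exp(-1)) = -2*exp(-1) + 2*exp(-3) + log(3).

-2*exp(-1) + 2*exp(-3) + log(3)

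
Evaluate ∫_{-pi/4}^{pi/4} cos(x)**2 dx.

Use the identity cos^2(x) = (1 + cos(2*x))/2.
An antiderivative is F(x) = x/2 + sin(2*x)/4.
Then F(pi/4) - F(-pi/4) = (1/4 + pi/8) - (-pi/8 - 1/4) = 1/2 + pi/4.

1/2 + pi/4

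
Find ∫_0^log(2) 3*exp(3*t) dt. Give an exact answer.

7

Let u = exp(t), so du = exp(t) dt. When t = 0, u = 1; when t = log(2), u = 2.
The integral becomes 3·∫ u**2 du from 1 to 2, with antiderivative u**3.
Back in t: F(t) = exp(3*t).
Then F(log(2)) - F(0) = (8) - (1) = 7.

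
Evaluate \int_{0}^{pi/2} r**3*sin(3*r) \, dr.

Integrate by parts 3 times (u = r^3, dv = sin(3*r) dr).
An antiderivative is F(r) = -r**3*cos(3*r)/3 + r**2*sin(3*r)/3 + 2*r*cos(3*r)/9 - 2*sin(3*r)/27.
Then F(pi/2) - F(0) = (2/27 - pi**2/12) - (0) = 2/27 - pi**2/12.

2/27 - pi**2/12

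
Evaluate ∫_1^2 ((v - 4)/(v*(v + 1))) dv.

Factor the denominator: v**2 + v = (v + 1)v.
Partial fractions: (v - 4)/(v*(v + 1)) = 5/(v + 1) - 4/v.
An antiderivative is F(v) = -4*log(v) + 5*log(v + 1).
Then F(2) - F(1) = (-4*log(2) + 5*log(3)) - (log(32)) = -9*log(2) + 5*log(3).

-9*log(2) + 5*log(3)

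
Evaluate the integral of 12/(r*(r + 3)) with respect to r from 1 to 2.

Factor the denominator: r**2 + 3*r = (r + 3)r.
Partial fractions: 12/(r*(r + 3)) = -4/(r + 3) + 4/r.
An antiderivative is F(r) = 4*log(r) - 4*log(r + 3).
Then F(2) - F(1) = (-4*log(5) + 4*log(2)) - (-8*log(2)) = -4*log(5) + 12*log(2).

-4*log(5) + 12*log(2)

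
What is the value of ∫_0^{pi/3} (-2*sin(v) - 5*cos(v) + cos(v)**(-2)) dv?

An antiderivative is F(v) = -5*sin(v) + 2*cos(v) + tan(v).
Then F(pi/3) - F(0) = (1 - 3*sqrt(3)/2) - (2) = -3*sqrt(3)/2 - 1.

-3*sqrt(3)/2 - 1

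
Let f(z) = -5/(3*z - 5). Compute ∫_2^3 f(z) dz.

An antiderivative is F(z) = -5*log(3*z - 5)/3.
Then F(3) - F(2) = (-10*log(2)/3) - (0) = -10*log(2)/3.

-10*log(2)/3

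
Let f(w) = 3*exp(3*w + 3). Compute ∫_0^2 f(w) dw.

-exp(3) + exp(9)

Let u = 3*w + 3, so du = 3 dw. When w = 0, u = 3; when w = 2, u = 9.
The integral becomes ∫ exp(u) du from 3 to 9, with antiderivative exp(u).
Back in w: F(w) = exp(3*w + 3).
Then F(2) - F(0) = (exp(9)) - (exp(3)) = -exp(3) + exp(9).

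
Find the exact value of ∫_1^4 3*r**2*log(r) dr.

-21 + 128*log(2)

Integrate by parts once (u = ln r, dv = 3*r**2 dr).
An antiderivative is F(r) = r**3*(3*log(r) - 1)/3.
Then F(4) - F(1) = (-64/3 + 128*log(2)) - (-1/3) = -21 + 128*log(2).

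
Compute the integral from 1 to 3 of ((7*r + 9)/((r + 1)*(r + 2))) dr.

Factor the denominator: r**2 + 3*r + 2 = (r + 2)(r + 1).
Partial fractions: (7*r + 9)/((r + 1)*(r + 2)) = 5/(r + 2) + 2/(r + 1).
An antiderivative is F(r) = 2*log(r + 1) + 5*log(r + 2).
Then F(3) - F(1) = (4*log(2) + 5*log(5)) - (2*log(2) + 5*log(3)) = -5*log(3) + 2*log(2) + 5*log(5).

-5*log(3) + 2*log(2) + 5*log(5)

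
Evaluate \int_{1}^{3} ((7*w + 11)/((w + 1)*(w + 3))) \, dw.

Factor the denominator: w**2 + 4*w + 3 = (w + 3)(w + 1).
Partial fractions: (7*w + 11)/((w + 1)*(w + 3)) = 5/(w + 3) + 2/(w + 1).
An antiderivative is F(w) = 2*log(w + 1) + 5*log(w + 3).
Then F(3) - F(1) = (5*log(3) + 9*log(2)) - (12*log(2)) = -3*log(2) + 5*log(3).

-3*log(2) + 5*log(3)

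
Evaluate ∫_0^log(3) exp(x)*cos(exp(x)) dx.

Let u = exp(x), so du = exp(x) dx. When x = 0, u = 1; when x = log(3), u = 3.
The integral becomes ∫ cos(u) du from 1 to 3, with antiderivative sin(u).
Back in x: F(x) = sin(exp(x)).
Then F(log(3)) - F(0) = (sin(3)) - (sin(1)) = -sin(1) + sin(3).

-sin(1) + sin(3)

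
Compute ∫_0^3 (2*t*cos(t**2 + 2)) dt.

sin(11) - sin(2)

Let u = t**2 + 2, so du = 2*t dt. When t = 0, u = 2; when t = 3, u = 11.
The integral becomes ∫ cos(u) du from 2 to 11, with antiderivative sin(u).
Back in t: F(t) = sin(t**2 + 2).
Then F(3) - F(0) = (sin(11)) - (sin(2)) = sin(11) - sin(2).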